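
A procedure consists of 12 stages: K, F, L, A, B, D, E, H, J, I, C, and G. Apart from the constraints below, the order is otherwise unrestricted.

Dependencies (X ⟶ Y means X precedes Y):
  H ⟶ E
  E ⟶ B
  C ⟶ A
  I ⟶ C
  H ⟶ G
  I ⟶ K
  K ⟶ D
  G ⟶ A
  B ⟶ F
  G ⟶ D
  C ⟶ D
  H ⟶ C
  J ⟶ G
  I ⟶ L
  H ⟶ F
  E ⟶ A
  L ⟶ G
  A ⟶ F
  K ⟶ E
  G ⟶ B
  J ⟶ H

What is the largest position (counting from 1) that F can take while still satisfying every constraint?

No constraint forces any stage after F, so it can be placed last, in position 12.

12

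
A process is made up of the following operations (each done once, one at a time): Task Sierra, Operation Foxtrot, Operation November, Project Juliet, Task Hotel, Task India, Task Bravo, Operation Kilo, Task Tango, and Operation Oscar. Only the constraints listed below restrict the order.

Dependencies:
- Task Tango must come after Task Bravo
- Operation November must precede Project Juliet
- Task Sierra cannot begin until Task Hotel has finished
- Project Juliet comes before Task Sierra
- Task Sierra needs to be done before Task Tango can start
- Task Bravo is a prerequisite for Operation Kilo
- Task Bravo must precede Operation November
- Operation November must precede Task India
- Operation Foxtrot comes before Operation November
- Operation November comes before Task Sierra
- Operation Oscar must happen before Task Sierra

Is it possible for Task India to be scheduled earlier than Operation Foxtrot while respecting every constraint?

No

Following Operation Foxtrot → Operation November → Task India, Operation Foxtrot must precede Task India in every valid ordering.
Hence Task India can never be scheduled before Operation Foxtrot.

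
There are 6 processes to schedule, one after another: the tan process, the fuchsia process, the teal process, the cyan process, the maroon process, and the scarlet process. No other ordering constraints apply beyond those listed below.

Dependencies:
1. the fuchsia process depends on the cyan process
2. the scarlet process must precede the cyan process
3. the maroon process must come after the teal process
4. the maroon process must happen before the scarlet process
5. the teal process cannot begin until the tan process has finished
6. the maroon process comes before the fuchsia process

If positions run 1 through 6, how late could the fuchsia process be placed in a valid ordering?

6

The fuchsia process has no required successors, so nothing stops it from going last (position 6).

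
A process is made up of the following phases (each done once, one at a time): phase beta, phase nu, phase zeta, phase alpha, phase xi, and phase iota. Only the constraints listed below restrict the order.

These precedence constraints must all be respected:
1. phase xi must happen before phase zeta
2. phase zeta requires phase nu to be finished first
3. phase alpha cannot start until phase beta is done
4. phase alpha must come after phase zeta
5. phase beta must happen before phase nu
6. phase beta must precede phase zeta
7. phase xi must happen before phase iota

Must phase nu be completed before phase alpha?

Chaining the stated constraints: phase nu → phase zeta → phase alpha.
That forces phase nu before phase alpha in every valid schedule.

Yes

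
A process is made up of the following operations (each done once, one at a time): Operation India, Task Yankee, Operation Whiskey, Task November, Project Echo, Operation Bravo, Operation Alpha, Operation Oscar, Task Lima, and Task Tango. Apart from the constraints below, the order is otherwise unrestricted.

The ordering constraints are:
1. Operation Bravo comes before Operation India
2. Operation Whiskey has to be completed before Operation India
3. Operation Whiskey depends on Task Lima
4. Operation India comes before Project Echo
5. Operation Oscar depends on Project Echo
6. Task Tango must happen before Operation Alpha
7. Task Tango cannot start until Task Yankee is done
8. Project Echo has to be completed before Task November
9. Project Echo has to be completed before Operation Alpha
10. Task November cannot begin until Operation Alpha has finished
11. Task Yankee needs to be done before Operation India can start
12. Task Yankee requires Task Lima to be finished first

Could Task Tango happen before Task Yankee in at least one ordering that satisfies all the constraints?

No

The constraints give a chain Task Yankee → Task Tango, which forces Task Yankee before Task Tango.
Hence Task Tango can never be scheduled before Task Yankee.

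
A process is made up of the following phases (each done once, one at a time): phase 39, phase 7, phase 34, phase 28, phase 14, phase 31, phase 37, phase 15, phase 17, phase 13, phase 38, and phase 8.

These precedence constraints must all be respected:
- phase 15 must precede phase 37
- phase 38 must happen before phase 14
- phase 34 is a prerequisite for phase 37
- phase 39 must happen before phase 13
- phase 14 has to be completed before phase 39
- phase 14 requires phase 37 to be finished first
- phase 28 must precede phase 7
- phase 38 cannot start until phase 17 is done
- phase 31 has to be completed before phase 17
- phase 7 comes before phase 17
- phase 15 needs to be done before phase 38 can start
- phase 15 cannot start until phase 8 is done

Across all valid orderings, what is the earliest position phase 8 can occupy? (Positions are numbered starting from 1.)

No constraint forces any other phase before phase 8, so it can be placed first.

1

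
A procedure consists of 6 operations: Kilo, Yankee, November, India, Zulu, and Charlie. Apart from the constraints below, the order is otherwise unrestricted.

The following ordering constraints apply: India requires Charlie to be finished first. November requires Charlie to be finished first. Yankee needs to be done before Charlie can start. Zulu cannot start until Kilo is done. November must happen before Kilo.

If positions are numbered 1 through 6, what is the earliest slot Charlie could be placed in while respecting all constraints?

The only operation forced before Charlie (directly or transitively) is Yankee.
With 1 mandatory predecessor, the earliest Charlie can sit is position 1+1 = 2, and placing just that one first achieves it.

2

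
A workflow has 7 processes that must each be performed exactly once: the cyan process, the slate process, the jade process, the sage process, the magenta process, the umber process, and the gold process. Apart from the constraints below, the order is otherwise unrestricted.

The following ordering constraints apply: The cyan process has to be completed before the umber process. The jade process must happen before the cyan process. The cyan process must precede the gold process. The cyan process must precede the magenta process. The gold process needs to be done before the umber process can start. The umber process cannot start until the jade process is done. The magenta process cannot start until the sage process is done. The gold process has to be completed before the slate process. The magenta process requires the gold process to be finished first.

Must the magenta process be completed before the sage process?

The constraints actually force the sage process before the magenta process (via the sage process → the magenta process), not the other way around.
So the magenta process never precedes the sage process.

No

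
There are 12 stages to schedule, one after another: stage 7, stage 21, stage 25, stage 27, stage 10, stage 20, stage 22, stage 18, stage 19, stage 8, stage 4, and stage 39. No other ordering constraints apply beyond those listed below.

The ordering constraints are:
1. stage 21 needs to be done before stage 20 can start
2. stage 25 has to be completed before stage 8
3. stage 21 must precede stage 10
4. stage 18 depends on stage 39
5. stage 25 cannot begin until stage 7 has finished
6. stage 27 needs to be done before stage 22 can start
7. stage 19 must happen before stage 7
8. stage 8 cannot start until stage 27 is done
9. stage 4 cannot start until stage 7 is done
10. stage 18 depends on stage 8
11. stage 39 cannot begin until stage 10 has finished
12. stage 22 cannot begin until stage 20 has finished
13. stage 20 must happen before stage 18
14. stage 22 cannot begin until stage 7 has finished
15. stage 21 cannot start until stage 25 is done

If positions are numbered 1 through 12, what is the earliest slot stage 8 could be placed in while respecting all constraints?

5

The stages that are forced before stage 8, directly or transitively, are stage 7, stage 25, stage 27, stage 19. That's 4 stages.
With 4 mandatory predecessors, the earliest stage 8 can sit is position 4+1 = 5, and placing just those 4 first achieves it.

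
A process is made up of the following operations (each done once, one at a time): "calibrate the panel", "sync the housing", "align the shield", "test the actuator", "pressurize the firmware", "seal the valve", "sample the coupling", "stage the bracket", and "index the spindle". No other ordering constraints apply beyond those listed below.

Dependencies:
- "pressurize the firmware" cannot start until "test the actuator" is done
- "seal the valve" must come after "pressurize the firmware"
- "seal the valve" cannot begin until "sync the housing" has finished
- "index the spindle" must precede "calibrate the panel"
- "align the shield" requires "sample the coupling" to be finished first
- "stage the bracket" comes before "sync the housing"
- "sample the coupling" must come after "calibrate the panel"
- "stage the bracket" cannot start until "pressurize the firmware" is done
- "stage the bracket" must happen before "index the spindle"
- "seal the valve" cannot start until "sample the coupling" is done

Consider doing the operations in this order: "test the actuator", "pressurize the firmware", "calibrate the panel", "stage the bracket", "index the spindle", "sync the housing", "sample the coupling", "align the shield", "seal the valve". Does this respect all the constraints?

No

Here "index the spindle" comes after "calibrate the panel".
Since "index the spindle" is required before "calibrate the panel", the ordering is invalid.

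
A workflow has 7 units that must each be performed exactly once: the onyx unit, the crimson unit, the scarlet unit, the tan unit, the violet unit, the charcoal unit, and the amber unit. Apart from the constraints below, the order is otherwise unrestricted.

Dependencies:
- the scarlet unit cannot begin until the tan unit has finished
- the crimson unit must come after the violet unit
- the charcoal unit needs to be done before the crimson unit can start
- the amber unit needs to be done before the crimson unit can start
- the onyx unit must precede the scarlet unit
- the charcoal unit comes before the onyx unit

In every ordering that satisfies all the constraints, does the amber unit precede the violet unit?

No chain of constraints connects the amber unit to the violet unit in either direction.
So the amber unit can come before the violet unit or after — it is not forced.

No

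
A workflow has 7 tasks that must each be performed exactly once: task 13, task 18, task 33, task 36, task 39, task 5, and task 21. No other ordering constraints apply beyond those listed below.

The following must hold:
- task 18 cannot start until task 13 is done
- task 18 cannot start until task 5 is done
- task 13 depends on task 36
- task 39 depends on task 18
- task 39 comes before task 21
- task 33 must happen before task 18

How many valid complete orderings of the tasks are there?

3 tasks have no prerequisites (task 33, task 36, task 5), so any of them could come first.
Counting all ways to extend the partial order to a total order gives 12.

12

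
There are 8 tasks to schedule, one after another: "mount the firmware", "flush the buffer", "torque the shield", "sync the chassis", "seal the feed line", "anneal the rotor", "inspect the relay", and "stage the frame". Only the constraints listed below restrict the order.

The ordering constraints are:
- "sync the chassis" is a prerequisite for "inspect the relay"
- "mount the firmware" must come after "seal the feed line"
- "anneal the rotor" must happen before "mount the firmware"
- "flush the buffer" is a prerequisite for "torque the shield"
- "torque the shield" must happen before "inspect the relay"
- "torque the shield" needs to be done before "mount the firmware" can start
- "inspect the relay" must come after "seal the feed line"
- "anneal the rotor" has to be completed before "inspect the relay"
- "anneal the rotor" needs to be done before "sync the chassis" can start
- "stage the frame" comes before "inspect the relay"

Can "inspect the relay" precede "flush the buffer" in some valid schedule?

No

The constraints give a chain "flush the buffer" → "torque the shield" → "inspect the relay", which forces "flush the buffer" before "inspect the relay".
So no valid ordering can have "inspect the relay" before "flush the buffer".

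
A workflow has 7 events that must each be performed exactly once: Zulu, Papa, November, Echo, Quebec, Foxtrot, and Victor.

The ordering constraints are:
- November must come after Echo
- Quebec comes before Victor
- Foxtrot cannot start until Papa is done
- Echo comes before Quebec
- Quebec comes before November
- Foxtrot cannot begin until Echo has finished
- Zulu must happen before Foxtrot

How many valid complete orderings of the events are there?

136

3 events have no prerequisites (Zulu, Papa, Echo), so any of them could come first.
Enumerating by repeatedly choosing an available event (one whose prerequisites are all placed) gives 136 distinct complete orderings.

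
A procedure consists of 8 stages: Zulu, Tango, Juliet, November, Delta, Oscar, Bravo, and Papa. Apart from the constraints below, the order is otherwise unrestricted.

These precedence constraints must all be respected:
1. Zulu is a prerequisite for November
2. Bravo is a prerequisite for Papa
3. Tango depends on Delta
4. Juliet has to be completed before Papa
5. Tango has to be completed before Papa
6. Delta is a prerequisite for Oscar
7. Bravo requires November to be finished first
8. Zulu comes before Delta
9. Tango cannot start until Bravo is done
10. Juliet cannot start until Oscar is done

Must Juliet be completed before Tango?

No

Nothing in the constraints links Juliet and Tango; they are unordered relative to each other.
There exist valid orderings with Tango before Juliet, so Juliet is not required to come first.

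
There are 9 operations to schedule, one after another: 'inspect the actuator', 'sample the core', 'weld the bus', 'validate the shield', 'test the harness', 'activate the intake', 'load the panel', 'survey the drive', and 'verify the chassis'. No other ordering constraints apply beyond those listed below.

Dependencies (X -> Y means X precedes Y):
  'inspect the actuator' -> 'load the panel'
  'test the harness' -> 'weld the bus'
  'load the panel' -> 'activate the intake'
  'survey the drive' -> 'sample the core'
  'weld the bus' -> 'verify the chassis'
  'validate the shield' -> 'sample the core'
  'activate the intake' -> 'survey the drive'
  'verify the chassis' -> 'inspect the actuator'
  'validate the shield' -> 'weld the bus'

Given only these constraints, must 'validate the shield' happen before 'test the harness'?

No chain of constraints connects 'validate the shield' to 'test the harness' in either direction.
A valid ordering placing 'test the harness' before 'validate the shield' exists, so the answer is no.

No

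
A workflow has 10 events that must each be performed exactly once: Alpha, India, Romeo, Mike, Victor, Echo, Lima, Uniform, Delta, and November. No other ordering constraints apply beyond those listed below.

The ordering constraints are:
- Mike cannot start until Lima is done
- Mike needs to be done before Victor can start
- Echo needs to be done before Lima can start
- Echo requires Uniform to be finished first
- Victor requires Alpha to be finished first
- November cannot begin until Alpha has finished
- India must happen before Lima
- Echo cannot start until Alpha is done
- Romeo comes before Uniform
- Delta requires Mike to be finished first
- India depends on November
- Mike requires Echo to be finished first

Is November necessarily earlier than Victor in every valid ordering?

Yes

There is a constraint chain November → India → Lima → Mike → Victor.
Hence November necessarily comes before Victor.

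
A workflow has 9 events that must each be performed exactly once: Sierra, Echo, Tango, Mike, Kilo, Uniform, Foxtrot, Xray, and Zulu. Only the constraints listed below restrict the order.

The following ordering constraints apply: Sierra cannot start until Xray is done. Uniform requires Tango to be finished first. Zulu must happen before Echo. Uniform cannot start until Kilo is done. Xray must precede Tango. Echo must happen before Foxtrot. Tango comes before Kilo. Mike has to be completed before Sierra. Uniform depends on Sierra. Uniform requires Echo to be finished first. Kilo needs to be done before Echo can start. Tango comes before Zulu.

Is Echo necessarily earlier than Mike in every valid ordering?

No chain of constraints connects Echo to Mike in either direction.
There exist valid orderings with Mike before Echo, so Echo is not required to come first.

No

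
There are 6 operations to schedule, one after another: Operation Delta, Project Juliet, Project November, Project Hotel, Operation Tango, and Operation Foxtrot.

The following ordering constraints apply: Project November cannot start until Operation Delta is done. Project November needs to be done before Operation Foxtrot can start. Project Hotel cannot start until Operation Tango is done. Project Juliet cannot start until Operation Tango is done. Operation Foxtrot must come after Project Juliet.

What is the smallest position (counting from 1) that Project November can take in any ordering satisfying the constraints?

2

Working backwards through the constraints from Project November, its only required predecessor is Operation Delta.
With 1 mandatory predecessor, the earliest Project November can sit is position 1+1 = 2, and placing just that one first achieves it.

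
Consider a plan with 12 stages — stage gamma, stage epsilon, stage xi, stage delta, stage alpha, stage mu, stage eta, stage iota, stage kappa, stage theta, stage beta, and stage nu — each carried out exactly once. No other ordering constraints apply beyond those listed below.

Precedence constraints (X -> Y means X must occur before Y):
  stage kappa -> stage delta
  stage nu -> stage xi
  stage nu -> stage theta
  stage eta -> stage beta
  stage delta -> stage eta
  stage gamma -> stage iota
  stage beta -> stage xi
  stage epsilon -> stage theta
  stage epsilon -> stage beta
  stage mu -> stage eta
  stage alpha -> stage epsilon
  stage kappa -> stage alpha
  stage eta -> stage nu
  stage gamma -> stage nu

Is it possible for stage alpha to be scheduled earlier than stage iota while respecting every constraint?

Yes

No chain of constraints runs from stage iota to stage alpha, so stage iota is not required to come first.
So a valid ordering placing stage alpha earlier than stage iota exists.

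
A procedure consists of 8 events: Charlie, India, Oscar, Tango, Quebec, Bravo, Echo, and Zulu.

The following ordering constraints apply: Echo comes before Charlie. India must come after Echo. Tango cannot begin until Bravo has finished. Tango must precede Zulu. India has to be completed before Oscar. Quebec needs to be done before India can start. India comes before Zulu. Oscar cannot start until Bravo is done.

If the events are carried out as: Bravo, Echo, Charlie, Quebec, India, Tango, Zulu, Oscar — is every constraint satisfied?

Every stated constraint is respected: Bravo sits at position 1, ahead of Oscar at position 8, and each of the other listed pairs likewise has the predecessor earlier in the sequence.

Yes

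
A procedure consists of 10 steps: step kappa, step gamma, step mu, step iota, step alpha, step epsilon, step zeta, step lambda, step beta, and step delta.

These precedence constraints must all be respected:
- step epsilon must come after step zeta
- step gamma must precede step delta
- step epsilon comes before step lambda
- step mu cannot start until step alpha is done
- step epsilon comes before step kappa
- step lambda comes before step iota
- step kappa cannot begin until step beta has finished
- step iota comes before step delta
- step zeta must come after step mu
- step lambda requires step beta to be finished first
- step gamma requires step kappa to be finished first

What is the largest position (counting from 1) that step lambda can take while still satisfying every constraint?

Every step that must follow step lambda has to come after it. Tracing all chains starting from step lambda, those steps are: step iota, step delta — 2 in total.
So at least 2 steps follow step lambda, putting step lambda no later than position 8. That position is achievable by scheduling everything else first.

8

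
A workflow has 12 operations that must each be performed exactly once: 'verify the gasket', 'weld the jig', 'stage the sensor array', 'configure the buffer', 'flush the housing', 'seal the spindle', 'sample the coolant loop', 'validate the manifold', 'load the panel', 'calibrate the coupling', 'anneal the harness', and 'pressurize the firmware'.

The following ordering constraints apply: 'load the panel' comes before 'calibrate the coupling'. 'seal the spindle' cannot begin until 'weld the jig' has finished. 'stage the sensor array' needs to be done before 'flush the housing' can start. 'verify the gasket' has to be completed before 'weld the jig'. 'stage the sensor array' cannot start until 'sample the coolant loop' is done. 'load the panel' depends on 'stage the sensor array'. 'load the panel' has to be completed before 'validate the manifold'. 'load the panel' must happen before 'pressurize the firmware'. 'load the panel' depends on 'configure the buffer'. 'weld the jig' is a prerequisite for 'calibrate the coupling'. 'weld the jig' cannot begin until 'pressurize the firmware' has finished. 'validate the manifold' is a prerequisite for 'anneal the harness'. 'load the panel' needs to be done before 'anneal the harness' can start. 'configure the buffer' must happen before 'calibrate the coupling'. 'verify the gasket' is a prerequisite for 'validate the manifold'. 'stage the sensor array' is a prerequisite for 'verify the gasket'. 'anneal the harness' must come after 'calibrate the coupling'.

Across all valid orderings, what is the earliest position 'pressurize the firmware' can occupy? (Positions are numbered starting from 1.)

Every operation that must precede 'pressurize the firmware' has to come before it. Tracing all chains that end at 'pressurize the firmware', those operations are: 'stage the sensor array', 'configure the buffer', 'sample the coolant loop', 'load the panel' — 4 in total.
With 4 mandatory predecessors, the earliest 'pressurize the firmware' can sit is position 4+1 = 5, and placing just those 4 first achieves it.

5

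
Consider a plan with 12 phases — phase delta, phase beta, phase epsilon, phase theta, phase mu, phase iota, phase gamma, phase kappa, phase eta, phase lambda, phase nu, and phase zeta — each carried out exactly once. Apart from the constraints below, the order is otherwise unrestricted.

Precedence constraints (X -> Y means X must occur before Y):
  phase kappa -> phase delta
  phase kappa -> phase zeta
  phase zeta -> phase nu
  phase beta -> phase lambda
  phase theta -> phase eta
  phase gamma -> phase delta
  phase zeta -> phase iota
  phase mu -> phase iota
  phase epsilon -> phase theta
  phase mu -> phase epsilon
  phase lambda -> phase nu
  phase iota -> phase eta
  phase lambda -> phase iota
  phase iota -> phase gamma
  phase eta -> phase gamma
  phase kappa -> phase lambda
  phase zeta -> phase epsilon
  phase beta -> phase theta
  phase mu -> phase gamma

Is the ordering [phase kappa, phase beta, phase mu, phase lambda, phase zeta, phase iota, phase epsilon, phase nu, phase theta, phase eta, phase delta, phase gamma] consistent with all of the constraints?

The sequence places phase delta ahead of phase gamma.
That contradicts the constraint that phase gamma must precede phase delta.

No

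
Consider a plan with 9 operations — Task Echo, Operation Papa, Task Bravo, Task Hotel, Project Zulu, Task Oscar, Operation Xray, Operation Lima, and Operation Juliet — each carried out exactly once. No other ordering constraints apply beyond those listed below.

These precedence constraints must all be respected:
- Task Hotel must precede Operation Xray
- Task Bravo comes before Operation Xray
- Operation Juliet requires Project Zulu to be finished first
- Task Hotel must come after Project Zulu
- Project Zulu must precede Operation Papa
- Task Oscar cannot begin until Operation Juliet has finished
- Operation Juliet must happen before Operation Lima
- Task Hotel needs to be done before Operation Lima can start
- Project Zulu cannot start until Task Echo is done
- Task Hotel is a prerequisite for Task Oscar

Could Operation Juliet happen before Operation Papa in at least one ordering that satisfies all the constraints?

Nothing in the constraints forces Operation Papa before Operation Juliet — there is no chain from Operation Papa to Operation Juliet.
That means at least one valid schedule has Operation Juliet before Operation Papa.

Yes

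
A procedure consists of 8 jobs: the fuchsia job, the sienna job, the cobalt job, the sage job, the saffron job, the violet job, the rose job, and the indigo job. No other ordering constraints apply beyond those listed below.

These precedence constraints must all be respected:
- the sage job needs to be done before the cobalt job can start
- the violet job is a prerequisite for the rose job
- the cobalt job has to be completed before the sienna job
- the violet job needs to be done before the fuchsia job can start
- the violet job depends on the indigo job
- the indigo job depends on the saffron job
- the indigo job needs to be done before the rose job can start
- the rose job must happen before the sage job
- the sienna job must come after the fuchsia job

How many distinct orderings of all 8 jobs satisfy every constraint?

4

Only the saffron job has no prerequisites, so it must go first.
Counting all ways to extend the partial order to a total order gives 4.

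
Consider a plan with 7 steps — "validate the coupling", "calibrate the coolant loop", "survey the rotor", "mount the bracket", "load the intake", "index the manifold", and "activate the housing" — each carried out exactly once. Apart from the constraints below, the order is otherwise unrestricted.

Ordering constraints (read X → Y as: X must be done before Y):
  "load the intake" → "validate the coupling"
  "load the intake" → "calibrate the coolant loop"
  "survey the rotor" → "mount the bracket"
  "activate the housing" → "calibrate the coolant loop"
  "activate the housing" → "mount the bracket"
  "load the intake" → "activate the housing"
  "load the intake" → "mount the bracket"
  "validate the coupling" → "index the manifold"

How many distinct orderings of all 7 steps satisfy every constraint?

95

2 steps have no prerequisites ("survey the rotor", "load the intake"), so any of them could come first.
Enumerating by repeatedly choosing an available step (one whose prerequisites are all placed) gives 95 distinct complete orderings.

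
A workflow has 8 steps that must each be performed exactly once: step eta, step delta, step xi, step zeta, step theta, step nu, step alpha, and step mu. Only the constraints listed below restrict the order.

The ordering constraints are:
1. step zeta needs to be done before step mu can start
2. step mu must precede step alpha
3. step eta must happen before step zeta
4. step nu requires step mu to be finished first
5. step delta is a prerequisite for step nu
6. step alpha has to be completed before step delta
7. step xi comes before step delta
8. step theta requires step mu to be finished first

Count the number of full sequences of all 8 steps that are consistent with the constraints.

22

The steps with no prerequisites are step eta, step xi; any of them can be placed first.
Systematically extending each partial ordering one step at a time and counting, there are 22 complete orderings.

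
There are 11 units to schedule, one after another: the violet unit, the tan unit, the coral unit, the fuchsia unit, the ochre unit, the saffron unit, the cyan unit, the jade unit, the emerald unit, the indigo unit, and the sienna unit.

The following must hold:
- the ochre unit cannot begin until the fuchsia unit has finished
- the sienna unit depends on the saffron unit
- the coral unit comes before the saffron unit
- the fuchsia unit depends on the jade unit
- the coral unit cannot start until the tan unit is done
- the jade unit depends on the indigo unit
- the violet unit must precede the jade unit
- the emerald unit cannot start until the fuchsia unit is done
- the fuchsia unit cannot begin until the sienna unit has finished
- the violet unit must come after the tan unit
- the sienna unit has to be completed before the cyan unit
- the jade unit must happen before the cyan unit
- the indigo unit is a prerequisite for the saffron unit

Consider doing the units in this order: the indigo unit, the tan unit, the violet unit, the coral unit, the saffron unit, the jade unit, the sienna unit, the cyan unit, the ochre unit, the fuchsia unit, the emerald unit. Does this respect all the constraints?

In the proposed order, the ochre unit appears before the fuchsia unit.
That contradicts the constraint that the fuchsia unit must precede the ochre unit.

No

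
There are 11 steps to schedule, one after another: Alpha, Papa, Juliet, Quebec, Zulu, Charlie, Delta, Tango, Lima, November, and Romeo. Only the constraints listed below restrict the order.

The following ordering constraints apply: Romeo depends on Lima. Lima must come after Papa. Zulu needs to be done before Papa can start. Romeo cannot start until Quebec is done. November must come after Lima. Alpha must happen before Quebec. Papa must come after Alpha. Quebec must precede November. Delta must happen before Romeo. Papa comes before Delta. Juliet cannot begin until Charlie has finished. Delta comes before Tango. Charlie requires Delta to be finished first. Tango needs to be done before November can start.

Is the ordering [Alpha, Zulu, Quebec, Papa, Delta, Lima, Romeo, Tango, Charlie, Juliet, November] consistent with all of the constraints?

Every stated constraint is respected: Quebec sits at position 3, ahead of November at position 11, and each of the other listed pairs likewise has the predecessor earlier in the sequence.

Yes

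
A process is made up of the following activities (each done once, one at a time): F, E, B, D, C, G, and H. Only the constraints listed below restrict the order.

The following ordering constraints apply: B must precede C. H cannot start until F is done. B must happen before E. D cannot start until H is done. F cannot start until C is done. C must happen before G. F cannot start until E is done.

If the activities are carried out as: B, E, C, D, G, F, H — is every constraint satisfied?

No

The sequence places D ahead of H.
But one of the constraints requires H before D, so this ordering violates it.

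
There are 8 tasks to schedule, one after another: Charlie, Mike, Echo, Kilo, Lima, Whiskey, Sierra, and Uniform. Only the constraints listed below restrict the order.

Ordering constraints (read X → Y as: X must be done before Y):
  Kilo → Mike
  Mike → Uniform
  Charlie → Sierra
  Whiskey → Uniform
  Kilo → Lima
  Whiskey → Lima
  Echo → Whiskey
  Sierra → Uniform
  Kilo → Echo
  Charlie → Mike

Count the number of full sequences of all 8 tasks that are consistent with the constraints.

99

2 tasks have no prerequisites (Charlie, Kilo), so any of them could come first.
Systematically extending each partial ordering one task at a time and counting, there are 99 complete orderings.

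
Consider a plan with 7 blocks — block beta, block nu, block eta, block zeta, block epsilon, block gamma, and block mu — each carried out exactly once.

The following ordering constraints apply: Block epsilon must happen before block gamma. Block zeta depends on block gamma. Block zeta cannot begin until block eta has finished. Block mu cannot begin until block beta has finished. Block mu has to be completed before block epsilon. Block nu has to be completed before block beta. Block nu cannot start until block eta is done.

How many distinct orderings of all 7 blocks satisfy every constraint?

1

Block eta is the only block with nothing required before it, so every ordering starts there.
Continuing from there, at each step only one block has all its prerequisites placed, so the ordering is fully determined — there is exactly 1.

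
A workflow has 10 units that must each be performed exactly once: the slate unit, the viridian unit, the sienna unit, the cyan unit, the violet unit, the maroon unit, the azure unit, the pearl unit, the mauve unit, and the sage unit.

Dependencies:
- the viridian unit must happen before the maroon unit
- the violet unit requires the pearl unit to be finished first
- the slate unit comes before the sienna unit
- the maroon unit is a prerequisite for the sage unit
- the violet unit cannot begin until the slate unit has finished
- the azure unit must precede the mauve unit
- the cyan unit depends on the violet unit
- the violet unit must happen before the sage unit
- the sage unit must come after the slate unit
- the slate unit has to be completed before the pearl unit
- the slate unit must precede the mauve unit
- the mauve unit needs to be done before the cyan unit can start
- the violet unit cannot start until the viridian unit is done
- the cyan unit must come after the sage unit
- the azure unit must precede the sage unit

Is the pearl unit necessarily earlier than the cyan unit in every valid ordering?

Following the dependencies: the pearl unit → the violet unit → the cyan unit.
That forces the pearl unit before the cyan unit in every valid schedule.

Yes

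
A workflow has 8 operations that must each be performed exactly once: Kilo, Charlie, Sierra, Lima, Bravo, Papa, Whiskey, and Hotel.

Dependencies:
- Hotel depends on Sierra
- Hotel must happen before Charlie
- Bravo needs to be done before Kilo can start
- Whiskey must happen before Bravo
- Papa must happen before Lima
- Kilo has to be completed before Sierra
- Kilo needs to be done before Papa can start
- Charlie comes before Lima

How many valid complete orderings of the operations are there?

Whiskey is the only operation with nothing required before it, so every ordering starts there.
Counting all ways to extend the partial order to a total order gives 4.

4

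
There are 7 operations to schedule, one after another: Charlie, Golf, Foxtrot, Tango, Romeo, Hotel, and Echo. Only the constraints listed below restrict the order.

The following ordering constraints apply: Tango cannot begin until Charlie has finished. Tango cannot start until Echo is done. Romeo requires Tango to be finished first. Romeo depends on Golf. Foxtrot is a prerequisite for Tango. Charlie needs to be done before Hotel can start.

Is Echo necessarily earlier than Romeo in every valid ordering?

Chaining the stated constraints: Echo → Tango → Romeo.
So Echo must precede Romeo in any valid ordering.

Yes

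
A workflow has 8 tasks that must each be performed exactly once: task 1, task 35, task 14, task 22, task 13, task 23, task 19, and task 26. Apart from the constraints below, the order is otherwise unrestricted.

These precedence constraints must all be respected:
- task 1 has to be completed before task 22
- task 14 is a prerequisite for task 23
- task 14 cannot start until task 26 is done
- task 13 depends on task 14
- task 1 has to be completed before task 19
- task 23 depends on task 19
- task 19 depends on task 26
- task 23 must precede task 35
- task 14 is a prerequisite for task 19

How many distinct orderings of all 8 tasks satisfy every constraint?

76

2 tasks have no prerequisites (task 1, task 26), so any of them could come first.
Counting all ways to extend the partial order to a total order gives 76.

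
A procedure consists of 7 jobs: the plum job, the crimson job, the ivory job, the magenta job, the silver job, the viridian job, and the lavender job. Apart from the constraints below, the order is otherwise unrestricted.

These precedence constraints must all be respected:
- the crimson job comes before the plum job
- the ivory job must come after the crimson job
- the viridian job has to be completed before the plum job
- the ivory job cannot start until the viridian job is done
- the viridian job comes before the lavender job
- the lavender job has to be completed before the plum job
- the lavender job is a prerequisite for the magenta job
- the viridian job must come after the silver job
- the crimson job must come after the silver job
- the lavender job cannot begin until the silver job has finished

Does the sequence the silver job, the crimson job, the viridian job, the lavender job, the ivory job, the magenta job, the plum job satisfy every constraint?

Yes

Every stated constraint is respected: the crimson job sits at position 2, ahead of the plum job at position 7, and each of the other listed pairs likewise has the predecessor earlier in the sequence.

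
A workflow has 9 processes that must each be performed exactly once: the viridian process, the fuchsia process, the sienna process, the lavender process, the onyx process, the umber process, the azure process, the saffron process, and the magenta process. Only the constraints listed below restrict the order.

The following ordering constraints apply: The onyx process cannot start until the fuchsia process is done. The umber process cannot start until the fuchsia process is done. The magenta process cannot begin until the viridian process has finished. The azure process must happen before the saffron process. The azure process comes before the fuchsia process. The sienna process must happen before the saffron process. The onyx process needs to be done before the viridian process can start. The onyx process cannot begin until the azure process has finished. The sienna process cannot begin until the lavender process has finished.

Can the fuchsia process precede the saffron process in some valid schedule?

The constraints leave the fuchsia process and the saffron process unordered relative to each other; nothing requires the saffron process earlier.
That means at least one valid schedule has the fuchsia process before the saffron process.

Yes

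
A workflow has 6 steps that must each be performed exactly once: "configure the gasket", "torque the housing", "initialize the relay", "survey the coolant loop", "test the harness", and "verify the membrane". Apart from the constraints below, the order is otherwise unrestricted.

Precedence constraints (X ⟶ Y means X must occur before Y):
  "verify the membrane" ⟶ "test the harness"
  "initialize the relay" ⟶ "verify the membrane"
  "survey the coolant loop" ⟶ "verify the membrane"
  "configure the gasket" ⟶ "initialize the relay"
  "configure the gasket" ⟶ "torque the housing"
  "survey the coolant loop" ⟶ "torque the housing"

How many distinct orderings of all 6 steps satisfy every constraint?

11

2 steps have no prerequisites ("configure the gasket", "survey the coolant loop"), so any of them could come first.
Enumerating by repeatedly choosing an available step (one whose prerequisites are all placed) gives 11 distinct complete orderings.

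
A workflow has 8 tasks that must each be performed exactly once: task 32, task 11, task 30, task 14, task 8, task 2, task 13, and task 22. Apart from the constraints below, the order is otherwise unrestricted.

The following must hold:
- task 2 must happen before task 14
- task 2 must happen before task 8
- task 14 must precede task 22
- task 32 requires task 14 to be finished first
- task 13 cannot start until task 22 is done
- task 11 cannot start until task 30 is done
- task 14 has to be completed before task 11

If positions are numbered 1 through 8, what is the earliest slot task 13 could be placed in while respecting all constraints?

4

The tasks that are forced before task 13, directly or transitively, are task 14, task 2, task 22. That's 3 tasks.
So at minimum 3 tasks come before task 13, putting task 13 no earlier than position 4. That position is achievable by scheduling exactly those predecessors first.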